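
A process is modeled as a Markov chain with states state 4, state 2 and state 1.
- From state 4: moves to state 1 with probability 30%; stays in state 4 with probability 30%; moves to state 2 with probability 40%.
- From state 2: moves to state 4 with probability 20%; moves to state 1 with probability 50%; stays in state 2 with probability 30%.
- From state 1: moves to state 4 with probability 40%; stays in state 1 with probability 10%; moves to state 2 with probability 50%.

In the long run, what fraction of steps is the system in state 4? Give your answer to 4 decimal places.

Let the stationary distribution be π with π = πP and π_1 + π_2 + π_3 = 1.
π_1 = 0.3·π_1 + 0.2·π_2 + 0.4·π_3
π_2 = 0.4·π_1 + 0.3·π_2 + 0.5·π_3
Solving with the normalization constraint gives π = (0.2923, 0.3923, 0.3154).
So the stationary probability of state 4 is 0.2923.

0.2923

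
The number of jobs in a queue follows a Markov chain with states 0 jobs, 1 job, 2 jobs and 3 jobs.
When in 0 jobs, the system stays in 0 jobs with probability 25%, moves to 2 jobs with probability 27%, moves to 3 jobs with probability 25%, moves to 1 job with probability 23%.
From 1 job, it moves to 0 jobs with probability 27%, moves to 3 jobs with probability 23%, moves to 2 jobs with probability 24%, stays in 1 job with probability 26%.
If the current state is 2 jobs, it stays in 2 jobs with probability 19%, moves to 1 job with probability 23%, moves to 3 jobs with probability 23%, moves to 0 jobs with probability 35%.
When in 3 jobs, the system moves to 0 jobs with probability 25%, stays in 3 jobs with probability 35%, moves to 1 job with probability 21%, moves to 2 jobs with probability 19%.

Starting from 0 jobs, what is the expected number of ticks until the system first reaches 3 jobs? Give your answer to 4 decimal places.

4.1599

Let t(s) be the expected number of ticks to first reach 3 jobs from state s, with t(3 jobs) = 0. Conditioning on the first tick:
t(0 jobs) = 1 + 0.25·t(0 jobs) + 0.23·t(1 job) + 0.27·t(2 jobs)
t(1 job) = 1 + 0.27·t(0 jobs) + 0.26·t(1 job) + 0.24·t(2 jobs)
t(2 jobs) = 1 + 0.35·t(0 jobs) + 0.23·t(1 job) + 0.19·t(2 jobs)
Solving: t(0 jobs) = 4.1599, t(1 job) = 4.2433, t(2 jobs) = 4.2370.
Expected ticks from 0 jobs to 3 jobs: 4.1599.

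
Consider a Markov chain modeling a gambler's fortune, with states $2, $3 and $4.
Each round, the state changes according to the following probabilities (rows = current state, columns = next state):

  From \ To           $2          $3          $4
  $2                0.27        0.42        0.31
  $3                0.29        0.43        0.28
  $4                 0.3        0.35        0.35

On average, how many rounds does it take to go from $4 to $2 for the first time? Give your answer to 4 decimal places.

Let t(s) be the expected number of rounds to first reach $2 from state s, with t($2) = 0. Conditioning on the first round:
t($3) = 1 + 0.43·t($3) + 0.28·t($4)
t($4) = 1 + 0.35·t($3) + 0.35·t($4)
Solving: t($3) = 3.4128, t($4) = 3.3761.
Expected rounds from $4 to $2: 3.3761.

3.3761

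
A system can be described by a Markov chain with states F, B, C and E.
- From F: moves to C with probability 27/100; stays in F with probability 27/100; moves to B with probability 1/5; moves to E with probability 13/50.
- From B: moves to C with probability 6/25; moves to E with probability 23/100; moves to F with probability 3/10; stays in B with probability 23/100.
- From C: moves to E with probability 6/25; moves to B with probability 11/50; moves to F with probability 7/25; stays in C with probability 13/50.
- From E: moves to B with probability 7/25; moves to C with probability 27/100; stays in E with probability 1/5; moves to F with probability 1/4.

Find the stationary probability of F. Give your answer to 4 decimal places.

0.2749

Let the stationary distribution be π with π = πP and π_1 + π_2 + π_3 + π_4 = 1.
π_1 = 0.27·π_1 + 0.3·π_2 + 0.28·π_3 + 0.25·π_4
π_2 = 0.2·π_1 + 0.23·π_2 + 0.22·π_3 + 0.28·π_4
π_3 = 0.27·π_1 + 0.24·π_2 + 0.26·π_3 + 0.27·π_4
Solving with the normalization constraint gives π = (0.2749, 0.2308, 0.2605, 0.2338).
So the stationary probability of F is 0.2749.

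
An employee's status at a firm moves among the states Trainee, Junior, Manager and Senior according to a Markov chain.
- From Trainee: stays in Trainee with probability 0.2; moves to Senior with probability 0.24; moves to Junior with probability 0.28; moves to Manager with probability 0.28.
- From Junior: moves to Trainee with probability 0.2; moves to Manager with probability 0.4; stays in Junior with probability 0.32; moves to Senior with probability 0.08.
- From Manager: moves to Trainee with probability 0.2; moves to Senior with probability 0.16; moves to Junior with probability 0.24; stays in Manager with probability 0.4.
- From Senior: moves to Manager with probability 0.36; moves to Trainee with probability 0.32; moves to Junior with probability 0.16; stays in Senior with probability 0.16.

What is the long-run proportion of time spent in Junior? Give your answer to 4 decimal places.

0.2567

Let the stationary distribution be π with π = πP and π_1 + π_2 + π_3 + π_4 = 1.
π_1 = 0.2·π_1 + 0.2·π_2 + 0.2·π_3 + 0.32·π_4
π_2 = 0.28·π_1 + 0.32·π_2 + 0.24·π_3 + 0.16·π_4
π_3 = 0.28·π_1 + 0.4·π_2 + 0.4·π_3 + 0.36·π_4
Solving with the normalization constraint gives π = (0.2188, 0.2567, 0.3675, 0.1570).
So the stationary probability of Junior is 0.2567.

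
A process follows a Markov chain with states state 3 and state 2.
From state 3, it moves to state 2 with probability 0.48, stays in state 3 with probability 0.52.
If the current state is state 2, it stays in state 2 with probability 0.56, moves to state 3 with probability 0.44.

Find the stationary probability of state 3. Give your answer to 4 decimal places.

Let the stationary distribution be π with π = πP and π_1 + π_2 = 1.
π_1 = 0.52·π_1 + 0.44·π_2
Solving with the normalization constraint gives π = (0.4783, 0.5217).
So the stationary probability of state 3 is 0.4783.

0.4783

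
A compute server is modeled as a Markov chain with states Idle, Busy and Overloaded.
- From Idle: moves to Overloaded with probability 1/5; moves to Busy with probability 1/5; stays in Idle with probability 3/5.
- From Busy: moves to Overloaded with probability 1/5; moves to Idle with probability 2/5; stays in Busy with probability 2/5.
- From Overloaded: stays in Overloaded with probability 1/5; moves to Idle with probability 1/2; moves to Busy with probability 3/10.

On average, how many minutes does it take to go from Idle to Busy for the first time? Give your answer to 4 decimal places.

4.5455

Let t(s) be the expected number of minutes to first reach Busy from state s, with t(Busy) = 0. Conditioning on the first minute:
t(Idle) = 1 + 0.6·t(Idle) + 0.2·t(Overloaded)
t(Overloaded) = 1 + 0.5·t(Idle) + 0.2·t(Overloaded)
Solving: t(Idle) = 4.5455, t(Overloaded) = 4.0909.
Expected minutes from Idle to Busy: 4.5455.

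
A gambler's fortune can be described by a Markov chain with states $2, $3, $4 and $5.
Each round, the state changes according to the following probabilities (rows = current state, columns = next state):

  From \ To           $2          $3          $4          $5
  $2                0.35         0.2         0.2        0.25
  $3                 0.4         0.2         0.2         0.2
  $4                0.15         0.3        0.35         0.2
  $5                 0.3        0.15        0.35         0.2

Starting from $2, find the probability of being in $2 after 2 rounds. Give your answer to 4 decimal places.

Propagate the distribution vector 2 rounds from $2.
After 0 rounds: (1.0000, 0.0000, 0.0000, 0.0000)
After 1 round: (0.3500, 0.2000, 0.2000, 0.2500)
After 2 rounds: (0.3075, 0.2075, 0.2675, 0.2175)
P(in $2 after 2 rounds) = 0.3075

0.3075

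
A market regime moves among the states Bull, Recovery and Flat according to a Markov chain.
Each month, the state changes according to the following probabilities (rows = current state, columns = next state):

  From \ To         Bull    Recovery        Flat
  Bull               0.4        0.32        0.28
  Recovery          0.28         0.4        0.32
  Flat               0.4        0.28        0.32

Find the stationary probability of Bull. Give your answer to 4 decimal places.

Let the stationary distribution be π with π = πP and π_1 + π_2 + π_3 = 1.
π_1 = 0.4·π_1 + 0.28·π_2 + 0.4·π_3
π_2 = 0.32·π_1 + 0.4·π_2 + 0.28·π_3
Solving with the normalization constraint gives π = (0.3599, 0.3345, 0.3056).
So the stationary probability of Bull is 0.3599.

0.3599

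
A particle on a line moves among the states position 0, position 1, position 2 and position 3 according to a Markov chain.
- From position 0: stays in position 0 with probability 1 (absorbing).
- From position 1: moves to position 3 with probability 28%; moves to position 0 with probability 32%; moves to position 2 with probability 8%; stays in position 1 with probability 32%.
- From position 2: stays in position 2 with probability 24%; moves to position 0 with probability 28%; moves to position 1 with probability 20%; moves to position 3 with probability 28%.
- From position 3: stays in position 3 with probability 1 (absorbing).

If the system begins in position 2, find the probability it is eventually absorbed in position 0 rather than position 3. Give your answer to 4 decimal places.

Let h(s) be the probability of absorption at position 0 starting from transient state s. Then h(position 0) = 1 and h(position 3) = 0. By first-step analysis:
h(position 1) = 0.32·1 + 0.32·h(position 1) + 0.08·h(position 2) + 0.28·0
h(position 2) = 0.28·1 + 0.2·h(position 1) + 0.24·h(position 2) + 0.28·0
Solving: h(position 1) = 0.5304, h(position 2) = 0.5080.
Starting from position 2, the probability is 0.5080.

0.5080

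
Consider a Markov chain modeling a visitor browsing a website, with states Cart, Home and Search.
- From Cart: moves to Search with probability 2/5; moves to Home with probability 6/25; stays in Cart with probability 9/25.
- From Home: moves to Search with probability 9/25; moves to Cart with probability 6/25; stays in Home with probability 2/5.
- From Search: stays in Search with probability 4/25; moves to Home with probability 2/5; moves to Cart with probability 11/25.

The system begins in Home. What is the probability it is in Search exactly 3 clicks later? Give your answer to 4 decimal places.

0.3141

Propagate the distribution vector 3 clicks from Home.
After 0 clicks: (0.0000, 1.0000, 0.0000)
After 1 click: (0.2400, 0.4000, 0.3600)
After 2 clicks: (0.3408, 0.3616, 0.2976)
After 3 clicks: (0.3404, 0.3455, 0.3141)
P(in Search after 3 clicks) = 0.3141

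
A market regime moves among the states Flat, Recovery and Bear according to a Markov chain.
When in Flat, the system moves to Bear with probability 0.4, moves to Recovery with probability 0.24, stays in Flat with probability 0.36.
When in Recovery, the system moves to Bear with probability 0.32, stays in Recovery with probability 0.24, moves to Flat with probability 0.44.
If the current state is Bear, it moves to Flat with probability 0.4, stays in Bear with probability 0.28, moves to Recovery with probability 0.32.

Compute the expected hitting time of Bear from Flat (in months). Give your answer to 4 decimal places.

2.6261

Let t(s) be the expected number of months to first reach Bear from state s, with t(Bear) = 0. Conditioning on the first month:
t(Flat) = 1 + 0.36·t(Flat) + 0.24·t(Recovery)
t(Recovery) = 1 + 0.44·t(Flat) + 0.24·t(Recovery)
Solving: t(Flat) = 2.6261, t(Recovery) = 2.8361.
Expected months from Flat to Bear: 2.6261.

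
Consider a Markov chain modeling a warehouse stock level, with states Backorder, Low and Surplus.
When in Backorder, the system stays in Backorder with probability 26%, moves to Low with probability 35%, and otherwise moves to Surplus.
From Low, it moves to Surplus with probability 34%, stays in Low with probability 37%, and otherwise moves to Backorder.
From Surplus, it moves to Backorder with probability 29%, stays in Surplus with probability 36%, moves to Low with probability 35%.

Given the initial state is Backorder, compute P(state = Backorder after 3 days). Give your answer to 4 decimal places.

Propagate the distribution vector 3 days from Backorder.
After 0 days: (1.0000, 0.0000, 0.0000)
After 1 day: (0.2600, 0.3500, 0.3900)
After 2 days: (0.2822, 0.3570, 0.3608)
After 3 days: (0.2815, 0.3571, 0.3613)
P(in Backorder after 3 days) = 0.2815

0.2815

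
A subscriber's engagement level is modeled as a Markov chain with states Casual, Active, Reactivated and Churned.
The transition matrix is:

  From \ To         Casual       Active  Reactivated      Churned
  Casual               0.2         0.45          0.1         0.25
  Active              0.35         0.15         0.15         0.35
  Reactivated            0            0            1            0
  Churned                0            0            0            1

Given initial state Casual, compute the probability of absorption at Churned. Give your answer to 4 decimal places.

0.7081

Let h(s) be the probability of absorption at Churned starting from transient state s. Then h(Churned) = 1 and h(Reactivated) = 0. By first-step analysis:
h(Casual) = 0.2·h(Casual) + 0.45·h(Active) + 0.1·0 + 0.25·1
h(Active) = 0.35·h(Casual) + 0.15·h(Active) + 0.15·0 + 0.35·1
Solving: h(Casual) = 0.7081, h(Active) = 0.7033.
Starting from Casual, the probability is 0.7081.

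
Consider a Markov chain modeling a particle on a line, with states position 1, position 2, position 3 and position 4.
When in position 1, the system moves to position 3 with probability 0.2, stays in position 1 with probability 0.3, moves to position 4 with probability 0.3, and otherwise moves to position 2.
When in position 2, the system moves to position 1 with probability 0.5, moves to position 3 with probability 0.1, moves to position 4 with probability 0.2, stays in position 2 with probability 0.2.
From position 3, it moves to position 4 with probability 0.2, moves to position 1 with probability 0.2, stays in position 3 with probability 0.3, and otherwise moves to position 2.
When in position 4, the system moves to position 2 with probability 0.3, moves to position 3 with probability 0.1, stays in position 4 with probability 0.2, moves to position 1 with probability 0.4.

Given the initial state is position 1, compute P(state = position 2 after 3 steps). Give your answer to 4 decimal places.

Propagate the distribution vector 3 steps from position 1.
After 0 steps: (1.0000, 0.0000, 0.0000, 0.0000)
After 1 step: (0.3000, 0.2000, 0.2000, 0.3000)
After 2 steps: (0.3500, 0.2500, 0.1700, 0.2300)
After 3 steps: (0.3560, 0.2400, 0.1690, 0.2350)
P(in position 2 after 3 steps) = 0.2400

0.2400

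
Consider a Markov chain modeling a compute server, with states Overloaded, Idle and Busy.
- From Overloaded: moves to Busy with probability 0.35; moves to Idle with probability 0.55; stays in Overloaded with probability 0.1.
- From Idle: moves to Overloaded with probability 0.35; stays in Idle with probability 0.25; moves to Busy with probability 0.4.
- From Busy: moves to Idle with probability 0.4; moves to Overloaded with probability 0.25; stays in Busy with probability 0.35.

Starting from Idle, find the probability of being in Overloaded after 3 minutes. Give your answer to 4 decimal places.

Propagate the distribution vector 3 minutes from Idle.
After 0 minutes: (0.0000, 1.0000, 0.0000)
After 1 minute: (0.3500, 0.2500, 0.4000)
After 2 minutes: (0.2225, 0.4150, 0.3625)
After 3 minutes: (0.2581, 0.3711, 0.3708)
P(in Overloaded after 3 minutes) = 0.2581

0.2581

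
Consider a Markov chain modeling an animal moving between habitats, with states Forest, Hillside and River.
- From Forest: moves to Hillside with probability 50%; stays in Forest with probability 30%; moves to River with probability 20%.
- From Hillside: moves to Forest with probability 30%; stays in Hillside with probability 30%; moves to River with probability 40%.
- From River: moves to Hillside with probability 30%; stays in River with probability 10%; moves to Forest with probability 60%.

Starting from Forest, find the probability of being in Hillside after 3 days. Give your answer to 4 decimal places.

Propagate the distribution vector 3 days from Forest.
After 0 days: (1.0000, 0.0000, 0.0000)
After 1 day: (0.3000, 0.5000, 0.2000)
After 2 days: (0.3600, 0.3600, 0.2800)
After 3 days: (0.3840, 0.3720, 0.2440)
P(in Hillside after 3 days) = 0.3720

0.3720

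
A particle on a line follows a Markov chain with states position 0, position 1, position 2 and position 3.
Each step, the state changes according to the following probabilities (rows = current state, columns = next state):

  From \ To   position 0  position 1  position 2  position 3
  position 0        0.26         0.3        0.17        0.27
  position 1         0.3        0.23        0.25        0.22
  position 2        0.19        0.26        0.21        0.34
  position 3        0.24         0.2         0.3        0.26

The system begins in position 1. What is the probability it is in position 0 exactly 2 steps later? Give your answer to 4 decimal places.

0.2473

Propagate the distribution vector 2 steps from position 1.
After 0 steps: (0.0000, 1.0000, 0.0000, 0.0000)
After 1 step: (0.3000, 0.2300, 0.2500, 0.2200)
After 2 steps: (0.2473, 0.2519, 0.2270, 0.2738)
P(in position 0 after 2 steps) = 0.2473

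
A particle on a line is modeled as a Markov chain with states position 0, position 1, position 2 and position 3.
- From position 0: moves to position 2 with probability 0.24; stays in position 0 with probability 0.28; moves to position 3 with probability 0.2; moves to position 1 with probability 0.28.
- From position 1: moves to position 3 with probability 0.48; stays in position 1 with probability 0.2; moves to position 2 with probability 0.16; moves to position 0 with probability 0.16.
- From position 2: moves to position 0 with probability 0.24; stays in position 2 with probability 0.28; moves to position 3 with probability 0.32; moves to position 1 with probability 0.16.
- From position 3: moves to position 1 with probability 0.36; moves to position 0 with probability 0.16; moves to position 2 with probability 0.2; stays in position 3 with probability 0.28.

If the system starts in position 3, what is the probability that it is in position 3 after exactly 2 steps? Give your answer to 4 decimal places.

0.3472

Propagate the distribution vector 2 steps from position 3.
After 0 steps: (0.0000, 0.0000, 0.0000, 1.0000)
After 1 step: (0.1600, 0.3600, 0.2000, 0.2800)
After 2 steps: (0.1952, 0.2496, 0.2080, 0.3472)
P(in position 3 after 2 steps) = 0.3472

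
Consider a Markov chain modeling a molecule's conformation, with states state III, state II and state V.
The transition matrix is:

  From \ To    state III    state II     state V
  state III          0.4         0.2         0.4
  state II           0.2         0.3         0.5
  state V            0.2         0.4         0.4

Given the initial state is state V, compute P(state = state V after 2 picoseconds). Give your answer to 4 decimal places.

0.4400

Sum over the intermediate state after 1 picosecond:
P = P(state V→state III)·P(state III→state V) + P(state V→state II)·P(state II→state V) + P(state V→state V)·P(state V→state V)
  = 0.2×0.4 + 0.4×0.5 + 0.4×0.4
  = 0.0800 + 0.2000 + 0.1600 = 0.4400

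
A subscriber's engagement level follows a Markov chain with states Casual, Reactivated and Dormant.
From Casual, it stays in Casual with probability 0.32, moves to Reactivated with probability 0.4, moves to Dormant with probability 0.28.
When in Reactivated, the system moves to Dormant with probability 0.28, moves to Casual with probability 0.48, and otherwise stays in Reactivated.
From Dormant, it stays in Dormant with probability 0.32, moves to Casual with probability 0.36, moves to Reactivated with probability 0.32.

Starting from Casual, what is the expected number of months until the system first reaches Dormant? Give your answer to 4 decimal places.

Let t(s) be the expected number of months to first reach Dormant from state s, with t(Dormant) = 0. Conditioning on the first month:
t(Casual) = 1 + 0.32·t(Casual) + 0.4·t(Reactivated)
t(Reactivated) = 1 + 0.48·t(Casual) + 0.24·t(Reactivated)
Solving: t(Casual) = 3.5714, t(Reactivated) = 3.5714.
Expected months from Casual to Dormant: 3.5714.

3.5714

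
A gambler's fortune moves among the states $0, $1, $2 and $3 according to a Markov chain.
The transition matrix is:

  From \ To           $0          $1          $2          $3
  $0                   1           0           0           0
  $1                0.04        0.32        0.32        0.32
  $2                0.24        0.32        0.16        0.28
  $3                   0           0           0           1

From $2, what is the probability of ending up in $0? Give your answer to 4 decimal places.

0.3754

Let h(s) be the probability of absorption at $0 starting from transient state s. Then h($0) = 1 and h($3) = 0. By first-step analysis:
h($1) = 0.04·1 + 0.32·h($1) + 0.32·h($2) + 0.32·0
h($2) = 0.24·1 + 0.32·h($1) + 0.16·h($2) + 0.28·0
Solving: h($1) = 0.2355, h($2) = 0.3754.
Starting from $2, the probability is 0.3754.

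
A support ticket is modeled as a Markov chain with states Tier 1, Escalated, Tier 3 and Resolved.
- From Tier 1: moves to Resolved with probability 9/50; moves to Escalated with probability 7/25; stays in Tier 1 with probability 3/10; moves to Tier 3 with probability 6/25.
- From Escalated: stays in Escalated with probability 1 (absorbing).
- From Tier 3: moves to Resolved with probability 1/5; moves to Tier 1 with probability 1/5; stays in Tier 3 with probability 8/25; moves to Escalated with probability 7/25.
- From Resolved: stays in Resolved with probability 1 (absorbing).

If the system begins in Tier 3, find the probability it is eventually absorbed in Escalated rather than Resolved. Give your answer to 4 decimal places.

0.5888

Let h(s) be the probability of absorption at Escalated starting from transient state s. Then h(Escalated) = 1 and h(Resolved) = 0. By first-step analysis:
h(Tier 1) = 0.3·h(Tier 1) + 0.28·1 + 0.24·h(Tier 3) + 0.18·0
h(Tier 3) = 0.2·h(Tier 1) + 0.28·1 + 0.32·h(Tier 3) + 0.2·0
Solving: h(Tier 1) = 0.6019, h(Tier 3) = 0.5888.
Starting from Tier 3, the probability is 0.5888.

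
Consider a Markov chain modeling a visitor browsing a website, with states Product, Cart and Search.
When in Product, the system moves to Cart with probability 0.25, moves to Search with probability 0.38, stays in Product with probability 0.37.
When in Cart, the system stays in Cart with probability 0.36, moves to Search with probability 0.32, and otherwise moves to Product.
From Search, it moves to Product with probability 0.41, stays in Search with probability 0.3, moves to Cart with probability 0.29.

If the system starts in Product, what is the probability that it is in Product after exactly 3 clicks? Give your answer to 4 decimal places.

0.3687

Propagate the distribution vector 3 clicks from Product.
After 0 clicks: (1.0000, 0.0000, 0.0000)
After 1 click: (0.3700, 0.2500, 0.3800)
After 2 clicks: (0.3727, 0.2927, 0.3346)
After 3 clicks: (0.3687, 0.2956, 0.3357)
P(in Product after 3 clicks) = 0.3687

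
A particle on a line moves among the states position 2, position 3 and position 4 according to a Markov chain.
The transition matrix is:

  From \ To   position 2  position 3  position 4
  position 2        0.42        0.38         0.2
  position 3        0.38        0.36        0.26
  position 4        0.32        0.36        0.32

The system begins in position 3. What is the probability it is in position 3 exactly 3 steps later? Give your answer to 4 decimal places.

0.3676

Propagate the distribution vector 3 steps from position 3.
After 0 steps: (0.0000, 1.0000, 0.0000)
After 1 step: (0.3800, 0.3600, 0.2600)
After 2 steps: (0.3796, 0.3676, 0.2528)
After 3 steps: (0.3800, 0.3676, 0.2524)
P(in position 3 after 3 steps) = 0.3676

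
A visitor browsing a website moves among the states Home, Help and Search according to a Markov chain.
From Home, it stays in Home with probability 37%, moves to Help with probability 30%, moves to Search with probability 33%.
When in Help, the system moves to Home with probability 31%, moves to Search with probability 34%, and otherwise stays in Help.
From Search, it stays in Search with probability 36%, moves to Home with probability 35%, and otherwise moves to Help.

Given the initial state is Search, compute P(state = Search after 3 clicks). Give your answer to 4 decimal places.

0.3434

Propagate the distribution vector 3 clicks from Search.
After 0 clicks: (0.0000, 0.0000, 1.0000)
After 1 click: (0.3500, 0.2900, 0.3600)
After 2 clicks: (0.3454, 0.3109, 0.3437)
After 3 clicks: (0.3445, 0.3121, 0.3434)
P(in Search after 3 clicks) = 0.3434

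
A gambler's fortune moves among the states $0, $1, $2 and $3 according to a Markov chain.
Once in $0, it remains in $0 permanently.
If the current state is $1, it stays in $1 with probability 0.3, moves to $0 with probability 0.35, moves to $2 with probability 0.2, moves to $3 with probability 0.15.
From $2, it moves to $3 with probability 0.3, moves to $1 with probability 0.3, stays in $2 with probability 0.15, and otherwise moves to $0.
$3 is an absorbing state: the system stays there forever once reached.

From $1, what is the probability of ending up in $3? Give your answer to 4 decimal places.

Let h(s) be the probability of absorption at $3 starting from transient state s. Then h($3) = 1 and h($0) = 0. By first-step analysis:
h($1) = 0.35·0 + 0.3·h($1) + 0.2·h($2) + 0.15·1
h($2) = 0.25·0 + 0.3·h($1) + 0.15·h($2) + 0.3·1
Solving: h($1) = 0.3505, h($2) = 0.4766.
Starting from $1, the probability is 0.3505.

0.3505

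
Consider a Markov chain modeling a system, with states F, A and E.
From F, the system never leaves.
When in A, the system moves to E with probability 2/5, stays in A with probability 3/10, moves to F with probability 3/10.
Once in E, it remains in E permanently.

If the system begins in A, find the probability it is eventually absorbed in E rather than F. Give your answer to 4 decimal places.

0.5714

Let h(s) be the probability of absorption at E starting from transient state s. Then h(E) = 1 and h(F) = 0. By first-step analysis:
h(A) = 0.3·0 + 0.3·h(A) + 0.4·1
Solving: h(A) = 0.5714.
Starting from A, the probability is 0.5714.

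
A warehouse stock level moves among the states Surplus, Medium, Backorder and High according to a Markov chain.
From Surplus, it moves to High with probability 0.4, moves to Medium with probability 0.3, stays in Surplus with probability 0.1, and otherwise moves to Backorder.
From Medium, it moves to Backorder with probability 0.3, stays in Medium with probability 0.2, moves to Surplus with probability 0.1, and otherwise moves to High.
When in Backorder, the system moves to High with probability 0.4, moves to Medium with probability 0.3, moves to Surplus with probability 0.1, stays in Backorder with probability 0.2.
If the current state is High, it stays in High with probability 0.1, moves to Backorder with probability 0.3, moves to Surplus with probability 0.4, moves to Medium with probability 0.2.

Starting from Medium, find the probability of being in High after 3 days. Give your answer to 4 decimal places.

0.3160

Propagate the distribution vector 3 days from Medium.
After 0 days: (0.0000, 1.0000, 0.0000, 0.0000)
After 1 day: (0.1000, 0.2000, 0.3000, 0.4000)
After 2 days: (0.2200, 0.2400, 0.2600, 0.2800)
After 3 days: (0.1840, 0.2480, 0.2520, 0.3160)
P(in High after 3 days) = 0.3160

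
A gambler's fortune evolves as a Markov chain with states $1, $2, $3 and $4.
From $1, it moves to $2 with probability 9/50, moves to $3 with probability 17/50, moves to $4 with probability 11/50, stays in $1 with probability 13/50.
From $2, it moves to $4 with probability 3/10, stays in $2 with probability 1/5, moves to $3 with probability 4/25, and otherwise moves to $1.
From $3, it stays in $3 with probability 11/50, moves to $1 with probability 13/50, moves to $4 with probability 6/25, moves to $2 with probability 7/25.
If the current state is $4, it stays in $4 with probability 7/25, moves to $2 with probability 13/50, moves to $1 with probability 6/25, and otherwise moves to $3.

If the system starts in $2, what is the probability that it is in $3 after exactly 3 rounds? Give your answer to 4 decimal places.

0.2390

Propagate the distribution vector 3 rounds from $2.
After 0 rounds: (0.0000, 1.0000, 0.0000, 0.0000)
After 1 round: (0.3400, 0.2000, 0.1600, 0.3000)
After 2 rounds: (0.2700, 0.2240, 0.2488, 0.2572)
After 3 rounds: (0.2728, 0.2299, 0.2390, 0.2583)
P(in $3 after 3 rounds) = 0.2390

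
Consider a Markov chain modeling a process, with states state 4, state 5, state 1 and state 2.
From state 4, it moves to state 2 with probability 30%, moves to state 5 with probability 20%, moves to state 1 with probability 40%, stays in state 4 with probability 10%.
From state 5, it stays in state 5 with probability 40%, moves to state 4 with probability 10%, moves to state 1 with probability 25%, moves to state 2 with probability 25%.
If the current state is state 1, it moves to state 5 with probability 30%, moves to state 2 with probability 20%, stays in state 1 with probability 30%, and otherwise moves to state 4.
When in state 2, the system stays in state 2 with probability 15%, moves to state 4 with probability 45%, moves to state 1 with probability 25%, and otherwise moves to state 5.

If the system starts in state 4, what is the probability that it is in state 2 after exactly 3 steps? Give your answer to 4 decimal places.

Propagate the distribution vector 3 steps from state 4.
After 0 steps: (1.0000, 0.0000, 0.0000, 0.0000)
After 1 step: (0.1000, 0.2000, 0.4000, 0.3000)
After 2 steps: (0.2450, 0.2650, 0.2850, 0.2050)
After 3 steps: (0.2003, 0.2713, 0.3010, 0.2275)
P(in state 2 after 3 steps) = 0.2275

0.2275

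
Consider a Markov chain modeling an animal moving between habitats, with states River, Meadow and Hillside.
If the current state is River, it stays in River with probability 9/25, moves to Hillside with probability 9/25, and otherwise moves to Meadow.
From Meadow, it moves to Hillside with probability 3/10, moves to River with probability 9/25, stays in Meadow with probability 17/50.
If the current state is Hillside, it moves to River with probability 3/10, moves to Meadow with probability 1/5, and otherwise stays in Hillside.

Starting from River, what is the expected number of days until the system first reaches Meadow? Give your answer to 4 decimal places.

Let t(s) be the expected number of days to first reach Meadow from state s, with t(Meadow) = 0. Conditioning on the first day:
t(River) = 1 + 0.36·t(River) + 0.36·t(Hillside)
t(Hillside) = 1 + 0.3·t(River) + 0.5·t(Hillside)
Solving: t(River) = 4.0566, t(Hillside) = 4.4340.
Expected days from River to Meadow: 4.0566.

4.0566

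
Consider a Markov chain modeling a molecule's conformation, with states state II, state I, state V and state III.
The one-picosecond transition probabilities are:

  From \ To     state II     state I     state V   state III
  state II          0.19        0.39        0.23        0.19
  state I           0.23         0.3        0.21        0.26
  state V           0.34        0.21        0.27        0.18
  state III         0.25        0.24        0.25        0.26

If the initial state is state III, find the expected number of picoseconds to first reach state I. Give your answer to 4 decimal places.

Let t(s) be the expected number of picoseconds to first reach state I from state s, with t(state I) = 0. Conditioning on the first picosecond:
t(state II) = 1 + 0.19·t(state II) + 0.23·t(state V) + 0.19·t(state III)
t(state V) = 1 + 0.34·t(state II) + 0.27·t(state V) + 0.18·t(state III)
t(state III) = 1 + 0.25·t(state II) + 0.25·t(state V) + 0.26·t(state III)
Solving: t(state II) = 3.1659, t(state V) = 3.7540, t(state III) = 3.6892.
Expected picoseconds from state III to state I: 3.6892.

3.6892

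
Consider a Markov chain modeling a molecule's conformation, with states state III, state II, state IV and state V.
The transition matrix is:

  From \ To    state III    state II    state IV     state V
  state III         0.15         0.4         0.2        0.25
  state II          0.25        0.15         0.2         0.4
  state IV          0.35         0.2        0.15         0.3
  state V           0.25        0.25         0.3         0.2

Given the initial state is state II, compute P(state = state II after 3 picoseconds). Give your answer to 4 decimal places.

Propagate the distribution vector 3 picoseconds from state II.
After 0 picoseconds: (0.0000, 1.0000, 0.0000, 0.0000)
After 1 picosecond: (0.2500, 0.1500, 0.2000, 0.4000)
After 2 picoseconds: (0.2450, 0.2625, 0.2300, 0.2625)
After 3 picoseconds: (0.2485, 0.2490, 0.2148, 0.2878)
P(in state II after 3 picoseconds) = 0.2490

0.2490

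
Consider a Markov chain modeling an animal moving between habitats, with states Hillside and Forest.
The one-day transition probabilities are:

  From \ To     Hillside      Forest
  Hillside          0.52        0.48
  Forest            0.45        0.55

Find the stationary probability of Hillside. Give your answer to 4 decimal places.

0.4839

Let the stationary distribution be π with π = πP and π_1 + π_2 = 1.
π_1 = 0.52·π_1 + 0.45·π_2
Solving with the normalization constraint gives π = (0.4839, 0.5161).
So the stationary probability of Hillside is 0.4839.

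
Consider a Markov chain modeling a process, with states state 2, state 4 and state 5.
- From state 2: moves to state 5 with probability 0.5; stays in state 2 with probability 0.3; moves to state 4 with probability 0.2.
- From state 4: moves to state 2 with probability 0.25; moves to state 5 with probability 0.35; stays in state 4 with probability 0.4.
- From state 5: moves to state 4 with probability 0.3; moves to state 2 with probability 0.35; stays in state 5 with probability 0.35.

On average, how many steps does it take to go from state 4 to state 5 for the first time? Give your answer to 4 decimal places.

2.5676

Let t(s) be the expected number of steps to first reach state 5 from state s, with t(state 5) = 0. Conditioning on the first step:
t(state 2) = 1 + 0.3·t(state 2) + 0.2·t(state 4)
t(state 4) = 1 + 0.25·t(state 2) + 0.4·t(state 4)
Solving: t(state 2) = 2.1622, t(state 4) = 2.5676.
Expected steps from state 4 to state 5: 2.5676.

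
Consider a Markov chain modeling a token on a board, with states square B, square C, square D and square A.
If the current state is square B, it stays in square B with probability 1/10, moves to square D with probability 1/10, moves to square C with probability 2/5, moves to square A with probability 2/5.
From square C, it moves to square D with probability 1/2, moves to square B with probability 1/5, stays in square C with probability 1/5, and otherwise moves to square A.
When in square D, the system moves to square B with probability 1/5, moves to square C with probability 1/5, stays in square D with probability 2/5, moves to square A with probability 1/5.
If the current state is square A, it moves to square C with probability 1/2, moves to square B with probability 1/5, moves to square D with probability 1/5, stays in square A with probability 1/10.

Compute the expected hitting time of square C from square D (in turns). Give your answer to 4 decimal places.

3.3242

Let t(s) be the expected number of turns to first reach square C from state s, with t(square C) = 0. Conditioning on the first turn:
t(square B) = 1 + 0.1·t(square B) + 0.1·t(square D) + 0.4·t(square A)
t(square D) = 1 + 0.2·t(square B) + 0.4·t(square D) + 0.2·t(square A)
t(square A) = 1 + 0.2·t(square B) + 0.2·t(square D) + 0.1·t(square A)
Solving: t(square B) = 2.5549, t(square D) = 3.3242, t(square A) = 2.4176.
Expected turns from square D to square C: 3.3242.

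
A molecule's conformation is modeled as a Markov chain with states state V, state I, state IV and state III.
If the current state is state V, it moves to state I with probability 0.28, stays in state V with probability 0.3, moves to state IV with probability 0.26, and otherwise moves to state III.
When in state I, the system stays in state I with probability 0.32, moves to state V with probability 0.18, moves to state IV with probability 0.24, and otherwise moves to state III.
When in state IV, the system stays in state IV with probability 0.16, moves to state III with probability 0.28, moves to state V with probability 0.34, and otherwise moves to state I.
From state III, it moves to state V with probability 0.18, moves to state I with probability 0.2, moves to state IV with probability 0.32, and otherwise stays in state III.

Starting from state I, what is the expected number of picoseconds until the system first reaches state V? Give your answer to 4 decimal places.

Let t(s) be the expected number of picoseconds to first reach state V from state s, with t(state V) = 0. Conditioning on the first picosecond:
t(state I) = 1 + 0.32·t(state I) + 0.24·t(state IV) + 0.26·t(state III)
t(state IV) = 1 + 0.22·t(state I) + 0.16·t(state IV) + 0.28·t(state III)
t(state III) = 1 + 0.2·t(state I) + 0.32·t(state IV) + 0.3·t(state III)
Solving: t(state I) = 4.5699, t(state IV) = 3.8918, t(state III) = 4.5133.
Expected picoseconds from state I to state V: 4.5699.

4.5699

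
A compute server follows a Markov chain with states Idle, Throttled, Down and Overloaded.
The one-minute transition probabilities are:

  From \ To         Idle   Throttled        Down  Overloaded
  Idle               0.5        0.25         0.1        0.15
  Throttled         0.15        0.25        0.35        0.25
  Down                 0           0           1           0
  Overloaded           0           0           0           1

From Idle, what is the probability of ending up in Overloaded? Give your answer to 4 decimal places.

Let h(s) be the probability of absorption at Overloaded starting from transient state s. Then h(Overloaded) = 1 and h(Down) = 0. By first-step analysis:
h(Idle) = 0.5·h(Idle) + 0.25·h(Throttled) + 0.1·0 + 0.15·1
h(Throttled) = 0.15·h(Idle) + 0.25·h(Throttled) + 0.35·0 + 0.25·1
Solving: h(Idle) = 0.5185, h(Throttled) = 0.4370.
Starting from Idle, the probability is 0.5185.

0.5185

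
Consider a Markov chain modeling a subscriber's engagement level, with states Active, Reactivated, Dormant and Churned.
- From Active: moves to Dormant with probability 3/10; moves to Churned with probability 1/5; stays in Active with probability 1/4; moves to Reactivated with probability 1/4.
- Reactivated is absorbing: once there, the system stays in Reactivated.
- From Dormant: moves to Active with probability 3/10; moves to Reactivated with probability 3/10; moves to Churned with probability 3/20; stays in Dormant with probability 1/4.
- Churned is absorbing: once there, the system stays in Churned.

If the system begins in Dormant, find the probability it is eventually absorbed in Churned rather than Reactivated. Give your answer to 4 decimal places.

Let h(s) be the probability of absorption at Churned starting from transient state s. Then h(Churned) = 1 and h(Reactivated) = 0. By first-step analysis:
h(Active) = 0.25·h(Active) + 0.25·0 + 0.3·h(Dormant) + 0.2·1
h(Dormant) = 0.3·h(Active) + 0.3·0 + 0.25·h(Dormant) + 0.15·1
Solving: h(Active) = 0.4127, h(Dormant) = 0.3651.
Starting from Dormant, the probability is 0.3651.

0.3651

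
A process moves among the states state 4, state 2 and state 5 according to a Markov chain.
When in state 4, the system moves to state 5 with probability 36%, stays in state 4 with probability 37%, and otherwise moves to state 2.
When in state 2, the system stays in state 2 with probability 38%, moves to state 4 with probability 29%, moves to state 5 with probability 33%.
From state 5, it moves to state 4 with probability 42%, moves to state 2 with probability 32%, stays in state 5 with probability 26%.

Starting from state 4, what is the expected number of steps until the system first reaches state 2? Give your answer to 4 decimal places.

Let t(s) be the expected number of steps to first reach state 2 from state s, with t(state 2) = 0. Conditioning on the first step:
t(state 4) = 1 + 0.37·t(state 4) + 0.36·t(state 5)
t(state 5) = 1 + 0.42·t(state 4) + 0.26·t(state 5)
Solving: t(state 4) = 3.4921, t(state 5) = 3.3333.
Expected steps from state 4 to state 2: 3.4921.

3.4921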